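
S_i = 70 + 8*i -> [70, 78, 86, 94, 102]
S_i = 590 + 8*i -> [590, 598, 606, 614, 622]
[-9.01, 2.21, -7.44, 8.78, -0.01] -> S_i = Random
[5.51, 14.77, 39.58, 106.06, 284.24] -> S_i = 5.51*2.68^i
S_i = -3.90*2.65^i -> [-3.9, -10.34, -27.39, -72.58, -192.33]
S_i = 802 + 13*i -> [802, 815, 828, 841, 854]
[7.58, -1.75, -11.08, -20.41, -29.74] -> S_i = 7.58 + -9.33*i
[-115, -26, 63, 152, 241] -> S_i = -115 + 89*i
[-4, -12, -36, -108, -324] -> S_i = -4*3^i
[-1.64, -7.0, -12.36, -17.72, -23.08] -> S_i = -1.64 + -5.36*i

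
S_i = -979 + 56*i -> [-979, -923, -867, -811, -755]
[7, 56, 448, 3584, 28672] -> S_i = 7*8^i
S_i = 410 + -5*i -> [410, 405, 400, 395, 390]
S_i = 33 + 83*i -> [33, 116, 199, 282, 365]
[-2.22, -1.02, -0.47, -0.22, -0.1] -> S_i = -2.22*0.46^i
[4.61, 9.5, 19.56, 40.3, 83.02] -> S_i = 4.61*2.06^i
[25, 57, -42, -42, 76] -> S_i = Random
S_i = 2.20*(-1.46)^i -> [2.2, -3.21, 4.69, -6.85, 10.0]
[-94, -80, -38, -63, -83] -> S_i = Random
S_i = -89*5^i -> [-89, -445, -2225, -11125, -55625]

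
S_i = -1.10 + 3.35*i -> [-1.1, 2.25, 5.6, 8.95, 12.3]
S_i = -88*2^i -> [-88, -176, -352, -704, -1408]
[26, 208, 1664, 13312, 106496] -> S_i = 26*8^i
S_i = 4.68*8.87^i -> [4.68, 41.51, 368.21, 3266.0, 28969.46]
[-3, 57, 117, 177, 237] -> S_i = -3 + 60*i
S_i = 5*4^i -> [5, 20, 80, 320, 1280]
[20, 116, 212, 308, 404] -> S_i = 20 + 96*i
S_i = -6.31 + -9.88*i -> [-6.31, -16.19, -26.07, -35.95, -45.83]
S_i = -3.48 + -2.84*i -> [-3.48, -6.32, -9.16, -12.0, -14.84]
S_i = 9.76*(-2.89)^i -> [9.76, -28.21, 81.52, -235.58, 680.83]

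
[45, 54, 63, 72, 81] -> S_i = 45 + 9*i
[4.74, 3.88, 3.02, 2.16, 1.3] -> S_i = 4.74 + -0.86*i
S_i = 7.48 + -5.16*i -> [7.48, 2.32, -2.84, -8.0, -13.16]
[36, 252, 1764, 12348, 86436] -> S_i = 36*7^i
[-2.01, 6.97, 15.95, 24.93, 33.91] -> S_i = -2.01 + 8.98*i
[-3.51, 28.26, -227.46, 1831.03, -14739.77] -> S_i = -3.51*(-8.05)^i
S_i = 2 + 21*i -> [2, 23, 44, 65, 86]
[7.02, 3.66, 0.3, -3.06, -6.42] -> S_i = 7.02 + -3.36*i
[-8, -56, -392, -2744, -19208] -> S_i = -8*7^i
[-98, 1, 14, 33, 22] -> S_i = Random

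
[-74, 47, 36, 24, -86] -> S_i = Random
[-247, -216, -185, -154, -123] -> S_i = -247 + 31*i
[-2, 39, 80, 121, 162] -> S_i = -2 + 41*i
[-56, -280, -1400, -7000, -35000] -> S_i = -56*5^i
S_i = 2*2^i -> [2, 4, 8, 16, 32]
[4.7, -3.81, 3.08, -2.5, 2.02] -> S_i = 4.70*(-0.81)^i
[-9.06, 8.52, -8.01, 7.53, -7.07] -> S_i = -9.06*(-0.94)^i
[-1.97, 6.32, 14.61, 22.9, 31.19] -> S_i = -1.97 + 8.29*i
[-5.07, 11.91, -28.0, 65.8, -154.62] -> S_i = -5.07*(-2.35)^i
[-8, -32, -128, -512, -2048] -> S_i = -8*4^i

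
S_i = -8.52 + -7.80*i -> [-8.52, -16.32, -24.12, -31.92, -39.72]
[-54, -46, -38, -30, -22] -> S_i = -54 + 8*i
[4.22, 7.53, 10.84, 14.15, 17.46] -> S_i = 4.22 + 3.31*i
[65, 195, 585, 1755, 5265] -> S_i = 65*3^i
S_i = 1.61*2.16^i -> [1.61, 3.48, 7.51, 16.23, 35.05]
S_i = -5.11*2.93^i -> [-5.11, -14.97, -43.87, -128.54, -376.61]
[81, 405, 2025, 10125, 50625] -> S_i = 81*5^i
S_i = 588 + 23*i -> [588, 611, 634, 657, 680]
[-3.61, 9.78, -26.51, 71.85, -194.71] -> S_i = -3.61*(-2.71)^i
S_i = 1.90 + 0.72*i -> [1.9, 2.62, 3.34, 4.06, 4.78]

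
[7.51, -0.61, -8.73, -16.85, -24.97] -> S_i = 7.51 + -8.12*i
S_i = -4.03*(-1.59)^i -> [-4.03, 6.41, -10.19, 16.2, -25.76]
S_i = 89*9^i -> [89, 801, 7209, 64881, 583929]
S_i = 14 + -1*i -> [14, 13, 12, 11, 10]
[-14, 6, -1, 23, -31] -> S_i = Random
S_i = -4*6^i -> [-4, -24, -144, -864, -5184]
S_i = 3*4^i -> [3, 12, 48, 192, 768]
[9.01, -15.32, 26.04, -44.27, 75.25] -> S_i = 9.01*(-1.70)^i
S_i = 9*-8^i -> [9, -72, 576, -4608, 36864]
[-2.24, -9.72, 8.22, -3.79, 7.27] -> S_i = Random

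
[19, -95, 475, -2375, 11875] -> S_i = 19*-5^i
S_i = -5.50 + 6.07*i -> [-5.5, 0.57, 6.64, 12.71, 18.78]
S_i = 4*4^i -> [4, 16, 64, 256, 1024]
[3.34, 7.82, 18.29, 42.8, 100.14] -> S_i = 3.34*2.34^i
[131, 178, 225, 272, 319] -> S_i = 131 + 47*i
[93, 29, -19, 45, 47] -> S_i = Random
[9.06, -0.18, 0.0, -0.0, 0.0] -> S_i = 9.06*(-0.02)^i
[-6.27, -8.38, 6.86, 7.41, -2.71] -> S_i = Random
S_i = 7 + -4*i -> [7, 3, -1, -5, -9]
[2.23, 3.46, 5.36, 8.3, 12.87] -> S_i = 2.23*1.55^i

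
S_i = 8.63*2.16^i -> [8.63, 18.64, 40.26, 86.97, 187.86]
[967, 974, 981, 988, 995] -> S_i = 967 + 7*i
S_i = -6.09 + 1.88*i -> [-6.09, -4.21, -2.33, -0.45, 1.43]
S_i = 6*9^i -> [6, 54, 486, 4374, 39366]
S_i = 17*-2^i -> [17, -34, 68, -136, 272]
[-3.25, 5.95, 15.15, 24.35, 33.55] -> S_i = -3.25 + 9.20*i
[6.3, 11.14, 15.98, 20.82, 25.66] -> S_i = 6.30 + 4.84*i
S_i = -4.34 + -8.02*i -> [-4.34, -12.36, -20.38, -28.4, -36.42]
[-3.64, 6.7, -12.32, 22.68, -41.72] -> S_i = -3.64*(-1.84)^i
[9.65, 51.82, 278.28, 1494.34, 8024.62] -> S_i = 9.65*5.37^i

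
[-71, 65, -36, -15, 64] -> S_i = Random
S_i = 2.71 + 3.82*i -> [2.71, 6.53, 10.35, 14.17, 17.99]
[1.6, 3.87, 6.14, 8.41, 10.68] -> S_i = 1.60 + 2.27*i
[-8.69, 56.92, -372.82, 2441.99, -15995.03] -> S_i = -8.69*(-6.55)^i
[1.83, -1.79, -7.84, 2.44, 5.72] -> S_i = Random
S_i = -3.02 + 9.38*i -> [-3.02, 6.36, 15.74, 25.12, 34.5]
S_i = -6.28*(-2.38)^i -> [-6.28, 14.95, -35.57, 84.66, -201.5]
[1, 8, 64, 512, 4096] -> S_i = 1*8^i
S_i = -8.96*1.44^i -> [-8.96, -12.9, -18.58, -26.75, -38.53]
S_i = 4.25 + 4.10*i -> [4.25, 8.35, 12.45, 16.55, 20.65]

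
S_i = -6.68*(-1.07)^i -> [-6.68, 7.15, -7.65, 8.18, -8.76]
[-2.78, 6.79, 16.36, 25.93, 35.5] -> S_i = -2.78 + 9.57*i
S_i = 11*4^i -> [11, 44, 176, 704, 2816]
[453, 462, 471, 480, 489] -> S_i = 453 + 9*i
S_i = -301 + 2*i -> [-301, -299, -297, -295, -293]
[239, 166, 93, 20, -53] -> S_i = 239 + -73*i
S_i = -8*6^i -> [-8, -48, -288, -1728, -10368]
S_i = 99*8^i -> [99, 792, 6336, 50688, 405504]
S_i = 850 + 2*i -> [850, 852, 854, 856, 858]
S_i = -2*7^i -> [-2, -14, -98, -686, -4802]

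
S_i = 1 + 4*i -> [1, 5, 9, 13, 17]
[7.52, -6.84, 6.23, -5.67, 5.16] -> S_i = 7.52*(-0.91)^i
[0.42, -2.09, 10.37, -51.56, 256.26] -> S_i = 0.42*(-4.97)^i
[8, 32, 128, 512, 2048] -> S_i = 8*4^i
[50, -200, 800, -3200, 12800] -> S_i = 50*-4^i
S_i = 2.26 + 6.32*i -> [2.26, 8.58, 14.9, 21.22, 27.54]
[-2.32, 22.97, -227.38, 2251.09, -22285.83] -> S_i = -2.32*(-9.90)^i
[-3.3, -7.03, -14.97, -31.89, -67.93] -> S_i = -3.30*2.13^i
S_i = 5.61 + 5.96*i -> [5.61, 11.57, 17.53, 23.49, 29.45]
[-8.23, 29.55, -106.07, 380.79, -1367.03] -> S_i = -8.23*(-3.59)^i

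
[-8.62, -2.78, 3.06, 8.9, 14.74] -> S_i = -8.62 + 5.84*i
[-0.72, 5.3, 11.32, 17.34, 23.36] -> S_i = -0.72 + 6.02*i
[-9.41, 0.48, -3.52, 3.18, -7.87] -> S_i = Random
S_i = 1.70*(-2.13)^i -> [1.7, -3.62, 7.71, -16.43, 34.99]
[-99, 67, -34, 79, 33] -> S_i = Random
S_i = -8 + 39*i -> [-8, 31, 70, 109, 148]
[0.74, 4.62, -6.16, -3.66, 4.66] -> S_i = Random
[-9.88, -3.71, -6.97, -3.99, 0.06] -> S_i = Random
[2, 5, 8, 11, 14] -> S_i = 2 + 3*i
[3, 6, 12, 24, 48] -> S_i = 3*2^i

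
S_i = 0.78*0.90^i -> [0.78, 0.7, 0.63, 0.57, 0.51]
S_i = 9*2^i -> [9, 18, 36, 72, 144]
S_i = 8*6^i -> [8, 48, 288, 1728, 10368]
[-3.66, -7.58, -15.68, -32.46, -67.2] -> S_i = -3.66*2.07^i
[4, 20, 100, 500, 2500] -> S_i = 4*5^i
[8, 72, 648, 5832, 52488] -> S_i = 8*9^i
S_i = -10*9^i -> [-10, -90, -810, -7290, -65610]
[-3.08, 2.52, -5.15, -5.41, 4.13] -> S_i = Random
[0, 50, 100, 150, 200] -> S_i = 0 + 50*i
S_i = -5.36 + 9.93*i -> [-5.36, 4.57, 14.5, 24.43, 34.36]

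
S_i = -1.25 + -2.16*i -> [-1.25, -3.41, -5.57, -7.73, -9.89]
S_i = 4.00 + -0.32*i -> [4.0, 3.68, 3.36, 3.04, 2.72]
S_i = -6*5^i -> [-6, -30, -150, -750, -3750]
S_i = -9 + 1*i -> [-9, -8, -7, -6, -5]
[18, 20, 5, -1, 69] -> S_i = Random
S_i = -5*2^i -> [-5, -10, -20, -40, -80]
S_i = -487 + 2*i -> [-487, -485, -483, -481, -479]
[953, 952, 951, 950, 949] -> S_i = 953 + -1*i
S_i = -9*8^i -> [-9, -72, -576, -4608, -36864]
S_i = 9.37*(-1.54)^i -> [9.37, -14.43, 22.22, -34.22, 52.7]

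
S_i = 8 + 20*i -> [8, 28, 48, 68, 88]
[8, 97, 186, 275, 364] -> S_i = 8 + 89*i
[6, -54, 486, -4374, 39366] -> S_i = 6*-9^i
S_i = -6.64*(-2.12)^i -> [-6.64, 14.08, -29.84, 63.27, -134.13]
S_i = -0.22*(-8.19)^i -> [-0.22, 1.8, -14.76, 120.86, -989.82]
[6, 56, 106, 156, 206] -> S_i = 6 + 50*i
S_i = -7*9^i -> [-7, -63, -567, -5103, -45927]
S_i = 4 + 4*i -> [4, 8, 12, 16, 20]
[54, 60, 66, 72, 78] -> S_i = 54 + 6*i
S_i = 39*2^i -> [39, 78, 156, 312, 624]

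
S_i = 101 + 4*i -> [101, 105, 109, 113, 117]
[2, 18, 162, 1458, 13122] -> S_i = 2*9^i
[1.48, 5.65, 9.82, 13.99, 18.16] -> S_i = 1.48 + 4.17*i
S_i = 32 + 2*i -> [32, 34, 36, 38, 40]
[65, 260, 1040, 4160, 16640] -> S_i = 65*4^i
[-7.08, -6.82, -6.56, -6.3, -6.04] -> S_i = -7.08 + 0.26*i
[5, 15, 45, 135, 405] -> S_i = 5*3^i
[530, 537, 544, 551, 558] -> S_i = 530 + 7*i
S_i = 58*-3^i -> [58, -174, 522, -1566, 4698]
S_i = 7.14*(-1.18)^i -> [7.14, -8.43, 9.94, -11.73, 13.84]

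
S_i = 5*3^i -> [5, 15, 45, 135, 405]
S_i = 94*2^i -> [94, 188, 376, 752, 1504]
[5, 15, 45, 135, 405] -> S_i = 5*3^i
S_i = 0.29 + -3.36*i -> [0.29, -3.07, -6.43, -9.79, -13.15]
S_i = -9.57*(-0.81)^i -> [-9.57, 7.75, -6.28, 5.09, -4.12]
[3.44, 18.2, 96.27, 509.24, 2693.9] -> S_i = 3.44*5.29^i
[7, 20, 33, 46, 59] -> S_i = 7 + 13*i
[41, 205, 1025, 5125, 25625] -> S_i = 41*5^i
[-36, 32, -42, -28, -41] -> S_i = Random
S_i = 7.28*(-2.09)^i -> [7.28, -15.22, 31.8, -66.46, 138.9]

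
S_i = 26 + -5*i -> [26, 21, 16, 11, 6]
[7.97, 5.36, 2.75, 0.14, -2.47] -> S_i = 7.97 + -2.61*i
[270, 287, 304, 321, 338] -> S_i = 270 + 17*i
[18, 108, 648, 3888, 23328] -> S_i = 18*6^i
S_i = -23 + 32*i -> [-23, 9, 41, 73, 105]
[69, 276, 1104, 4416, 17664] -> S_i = 69*4^i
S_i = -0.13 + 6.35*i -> [-0.13, 6.22, 12.57, 18.92, 25.27]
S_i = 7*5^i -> [7, 35, 175, 875, 4375]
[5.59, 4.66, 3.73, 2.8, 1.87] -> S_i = 5.59 + -0.93*i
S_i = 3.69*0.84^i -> [3.69, 3.1, 2.6, 2.19, 1.84]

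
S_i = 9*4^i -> [9, 36, 144, 576, 2304]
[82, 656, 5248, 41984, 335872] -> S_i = 82*8^i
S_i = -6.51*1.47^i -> [-6.51, -9.57, -14.07, -20.68, -30.4]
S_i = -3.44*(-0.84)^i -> [-3.44, 2.89, -2.43, 2.04, -1.71]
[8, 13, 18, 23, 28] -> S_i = 8 + 5*i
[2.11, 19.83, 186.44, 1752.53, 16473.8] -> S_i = 2.11*9.40^i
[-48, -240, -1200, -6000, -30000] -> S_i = -48*5^i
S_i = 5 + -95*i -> [5, -90, -185, -280, -375]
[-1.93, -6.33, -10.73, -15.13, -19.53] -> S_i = -1.93 + -4.40*i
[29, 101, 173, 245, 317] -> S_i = 29 + 72*i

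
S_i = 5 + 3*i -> [5, 8, 11, 14, 17]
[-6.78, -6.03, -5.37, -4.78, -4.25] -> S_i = -6.78*0.89^i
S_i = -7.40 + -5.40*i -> [-7.4, -12.8, -18.2, -23.6, -29.0]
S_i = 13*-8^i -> [13, -104, 832, -6656, 53248]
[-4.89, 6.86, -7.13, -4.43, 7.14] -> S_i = Random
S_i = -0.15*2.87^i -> [-0.15, -0.43, -1.24, -3.55, -10.18]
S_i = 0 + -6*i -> [0, -6, -12, -18, -24]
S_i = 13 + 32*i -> [13, 45, 77, 109, 141]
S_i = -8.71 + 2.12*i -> [-8.71, -6.59, -4.47, -2.35, -0.23]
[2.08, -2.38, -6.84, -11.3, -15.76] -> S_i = 2.08 + -4.46*i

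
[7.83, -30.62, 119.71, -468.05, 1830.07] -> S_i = 7.83*(-3.91)^i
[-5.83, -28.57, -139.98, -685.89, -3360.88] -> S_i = -5.83*4.90^i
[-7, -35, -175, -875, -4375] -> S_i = -7*5^i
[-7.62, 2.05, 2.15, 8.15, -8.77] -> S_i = Random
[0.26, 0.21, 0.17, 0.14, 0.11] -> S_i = 0.26*0.81^i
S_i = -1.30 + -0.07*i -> [-1.3, -1.37, -1.44, -1.51, -1.58]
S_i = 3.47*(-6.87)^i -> [3.47, -23.84, 163.77, -1125.12, 7729.59]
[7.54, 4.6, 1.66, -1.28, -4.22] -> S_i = 7.54 + -2.94*i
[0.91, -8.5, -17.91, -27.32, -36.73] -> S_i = 0.91 + -9.41*i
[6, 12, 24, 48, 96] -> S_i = 6*2^i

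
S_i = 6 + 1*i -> [6, 7, 8, 9, 10]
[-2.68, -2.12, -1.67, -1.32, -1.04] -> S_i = -2.68*0.79^i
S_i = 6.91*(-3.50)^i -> [6.91, -24.18, 84.65, -296.27, 1036.93]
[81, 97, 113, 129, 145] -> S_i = 81 + 16*i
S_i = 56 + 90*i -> [56, 146, 236, 326, 416]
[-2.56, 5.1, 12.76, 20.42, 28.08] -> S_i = -2.56 + 7.66*i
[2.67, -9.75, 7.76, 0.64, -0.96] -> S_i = Random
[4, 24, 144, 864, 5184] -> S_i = 4*6^i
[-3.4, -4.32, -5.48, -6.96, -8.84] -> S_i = -3.40*1.27^i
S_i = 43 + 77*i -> [43, 120, 197, 274, 351]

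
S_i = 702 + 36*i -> [702, 738, 774, 810, 846]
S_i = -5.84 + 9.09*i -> [-5.84, 3.25, 12.34, 21.43, 30.52]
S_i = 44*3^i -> [44, 132, 396, 1188, 3564]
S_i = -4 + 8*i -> [-4, 4, 12, 20, 28]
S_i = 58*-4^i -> [58, -232, 928, -3712, 14848]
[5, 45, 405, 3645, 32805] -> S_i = 5*9^i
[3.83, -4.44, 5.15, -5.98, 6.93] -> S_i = 3.83*(-1.16)^i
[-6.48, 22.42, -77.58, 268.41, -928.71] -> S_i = -6.48*(-3.46)^i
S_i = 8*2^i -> [8, 16, 32, 64, 128]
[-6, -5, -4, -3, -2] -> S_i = -6 + 1*i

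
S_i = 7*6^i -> [7, 42, 252, 1512, 9072]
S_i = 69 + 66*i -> [69, 135, 201, 267, 333]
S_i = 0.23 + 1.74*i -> [0.23, 1.97, 3.71, 5.45, 7.19]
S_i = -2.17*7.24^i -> [-2.17, -15.71, -113.75, -823.52, -5962.3]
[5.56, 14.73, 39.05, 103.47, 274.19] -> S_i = 5.56*2.65^i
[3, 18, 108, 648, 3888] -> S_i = 3*6^i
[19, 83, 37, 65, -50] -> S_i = Random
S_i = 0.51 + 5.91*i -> [0.51, 6.42, 12.33, 18.24, 24.15]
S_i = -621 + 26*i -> [-621, -595, -569, -543, -517]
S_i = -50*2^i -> [-50, -100, -200, -400, -800]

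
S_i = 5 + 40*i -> [5, 45, 85, 125, 165]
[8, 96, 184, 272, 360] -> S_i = 8 + 88*i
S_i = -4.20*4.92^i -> [-4.2, -20.66, -101.67, -500.2, -2460.99]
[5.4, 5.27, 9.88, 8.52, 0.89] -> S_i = Random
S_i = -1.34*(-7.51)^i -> [-1.34, 10.06, -75.58, 567.58, -4262.5]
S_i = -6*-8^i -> [-6, 48, -384, 3072, -24576]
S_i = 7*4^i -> [7, 28, 112, 448, 1792]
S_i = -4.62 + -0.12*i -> [-4.62, -4.74, -4.86, -4.98, -5.1]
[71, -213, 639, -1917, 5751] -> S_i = 71*-3^i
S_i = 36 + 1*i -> [36, 37, 38, 39, 40]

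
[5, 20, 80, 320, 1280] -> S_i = 5*4^i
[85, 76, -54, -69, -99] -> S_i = Random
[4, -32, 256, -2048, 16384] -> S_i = 4*-8^i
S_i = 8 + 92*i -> [8, 100, 192, 284, 376]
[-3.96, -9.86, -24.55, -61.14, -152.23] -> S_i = -3.96*2.49^i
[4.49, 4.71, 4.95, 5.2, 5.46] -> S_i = 4.49*1.05^i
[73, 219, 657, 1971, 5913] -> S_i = 73*3^i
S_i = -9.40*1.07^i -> [-9.4, -10.06, -10.76, -11.52, -12.32]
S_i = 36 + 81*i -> [36, 117, 198, 279, 360]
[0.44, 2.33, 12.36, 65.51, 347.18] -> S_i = 0.44*5.30^i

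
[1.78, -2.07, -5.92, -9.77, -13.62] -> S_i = 1.78 + -3.85*i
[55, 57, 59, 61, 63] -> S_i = 55 + 2*i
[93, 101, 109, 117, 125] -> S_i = 93 + 8*i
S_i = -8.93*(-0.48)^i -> [-8.93, 4.29, -2.06, 0.99, -0.47]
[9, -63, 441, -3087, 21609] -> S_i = 9*-7^i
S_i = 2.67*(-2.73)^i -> [2.67, -7.29, 19.9, -54.32, 148.31]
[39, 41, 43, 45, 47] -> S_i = 39 + 2*i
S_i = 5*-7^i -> [5, -35, 245, -1715, 12005]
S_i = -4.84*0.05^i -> [-4.84, -0.24, -0.01, -0.0, -0.0]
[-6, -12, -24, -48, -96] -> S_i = -6*2^i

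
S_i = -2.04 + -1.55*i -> [-2.04, -3.59, -5.14, -6.69, -8.24]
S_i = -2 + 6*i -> [-2, 4, 10, 16, 22]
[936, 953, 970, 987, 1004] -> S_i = 936 + 17*i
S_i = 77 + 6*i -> [77, 83, 89, 95, 101]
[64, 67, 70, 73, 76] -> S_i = 64 + 3*i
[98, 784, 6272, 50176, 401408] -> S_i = 98*8^i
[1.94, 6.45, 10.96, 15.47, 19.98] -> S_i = 1.94 + 4.51*i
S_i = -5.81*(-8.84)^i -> [-5.81, 51.36, -454.03, 4013.59, -35480.13]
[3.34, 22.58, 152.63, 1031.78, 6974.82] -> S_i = 3.34*6.76^i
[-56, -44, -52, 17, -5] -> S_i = Random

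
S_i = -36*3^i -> [-36, -108, -324, -972, -2916]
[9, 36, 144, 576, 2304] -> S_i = 9*4^i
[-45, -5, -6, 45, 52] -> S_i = Random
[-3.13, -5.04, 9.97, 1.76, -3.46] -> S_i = Random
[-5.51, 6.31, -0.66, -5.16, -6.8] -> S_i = Random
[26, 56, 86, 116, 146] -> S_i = 26 + 30*i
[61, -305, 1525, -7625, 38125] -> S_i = 61*-5^i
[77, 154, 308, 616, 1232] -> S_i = 77*2^i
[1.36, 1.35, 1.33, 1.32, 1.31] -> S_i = 1.36*0.99^i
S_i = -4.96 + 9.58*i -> [-4.96, 4.62, 14.2, 23.78, 33.36]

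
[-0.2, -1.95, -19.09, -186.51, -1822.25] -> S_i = -0.20*9.77^i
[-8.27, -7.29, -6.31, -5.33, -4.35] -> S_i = -8.27 + 0.98*i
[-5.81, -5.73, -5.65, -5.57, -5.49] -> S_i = -5.81 + 0.08*i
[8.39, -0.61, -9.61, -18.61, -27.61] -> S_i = 8.39 + -9.00*i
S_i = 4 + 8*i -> [4, 12, 20, 28, 36]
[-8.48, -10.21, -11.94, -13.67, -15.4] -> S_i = -8.48 + -1.73*i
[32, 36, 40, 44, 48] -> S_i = 32 + 4*i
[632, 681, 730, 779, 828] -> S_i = 632 + 49*i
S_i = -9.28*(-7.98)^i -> [-9.28, 74.05, -590.95, 4715.81, -37632.19]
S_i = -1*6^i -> [-1, -6, -36, -216, -1296]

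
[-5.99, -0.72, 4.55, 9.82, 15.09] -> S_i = -5.99 + 5.27*i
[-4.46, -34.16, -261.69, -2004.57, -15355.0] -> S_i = -4.46*7.66^i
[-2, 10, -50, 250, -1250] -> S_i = -2*-5^i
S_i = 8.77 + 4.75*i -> [8.77, 13.52, 18.27, 23.02, 27.77]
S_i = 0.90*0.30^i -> [0.9, 0.27, 0.08, 0.02, 0.01]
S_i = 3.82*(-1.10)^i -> [3.82, -4.2, 4.62, -5.08, 5.59]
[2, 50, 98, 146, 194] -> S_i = 2 + 48*i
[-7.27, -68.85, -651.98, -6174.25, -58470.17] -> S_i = -7.27*9.47^i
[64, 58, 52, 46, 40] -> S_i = 64 + -6*i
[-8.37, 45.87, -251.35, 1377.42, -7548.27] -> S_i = -8.37*(-5.48)^i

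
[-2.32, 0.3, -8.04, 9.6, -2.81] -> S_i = Random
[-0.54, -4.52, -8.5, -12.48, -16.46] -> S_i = -0.54 + -3.98*i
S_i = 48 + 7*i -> [48, 55, 62, 69, 76]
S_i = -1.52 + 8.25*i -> [-1.52, 6.73, 14.98, 23.23, 31.48]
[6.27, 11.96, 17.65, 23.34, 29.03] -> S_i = 6.27 + 5.69*i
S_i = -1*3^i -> [-1, -3, -9, -27, -81]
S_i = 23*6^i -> [23, 138, 828, 4968, 29808]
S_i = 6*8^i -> [6, 48, 384, 3072, 24576]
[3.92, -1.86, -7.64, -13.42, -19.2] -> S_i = 3.92 + -5.78*i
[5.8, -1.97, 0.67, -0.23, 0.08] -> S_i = 5.80*(-0.34)^i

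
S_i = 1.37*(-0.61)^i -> [1.37, -0.84, 0.51, -0.31, 0.19]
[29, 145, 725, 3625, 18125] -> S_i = 29*5^i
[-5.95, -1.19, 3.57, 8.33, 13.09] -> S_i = -5.95 + 4.76*i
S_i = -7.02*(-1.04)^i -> [-7.02, 7.3, -7.59, 7.9, -8.21]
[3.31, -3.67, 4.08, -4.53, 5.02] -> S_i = 3.31*(-1.11)^i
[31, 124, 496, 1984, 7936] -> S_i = 31*4^i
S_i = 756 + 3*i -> [756, 759, 762, 765, 768]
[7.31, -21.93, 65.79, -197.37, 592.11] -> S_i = 7.31*(-3.00)^i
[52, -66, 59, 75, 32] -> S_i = Random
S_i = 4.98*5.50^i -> [4.98, 27.39, 150.65, 828.55, 4557.01]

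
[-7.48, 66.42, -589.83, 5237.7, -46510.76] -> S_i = -7.48*(-8.88)^i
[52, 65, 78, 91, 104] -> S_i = 52 + 13*i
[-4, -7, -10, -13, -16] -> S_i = -4 + -3*i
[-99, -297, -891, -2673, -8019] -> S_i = -99*3^i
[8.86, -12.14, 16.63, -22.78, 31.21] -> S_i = 8.86*(-1.37)^i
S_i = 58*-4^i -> [58, -232, 928, -3712, 14848]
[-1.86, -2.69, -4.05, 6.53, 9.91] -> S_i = Random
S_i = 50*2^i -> [50, 100, 200, 400, 800]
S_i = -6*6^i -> [-6, -36, -216, -1296, -7776]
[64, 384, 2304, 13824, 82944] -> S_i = 64*6^i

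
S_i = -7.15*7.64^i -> [-7.15, -54.63, -417.34, -3188.5, -24360.12]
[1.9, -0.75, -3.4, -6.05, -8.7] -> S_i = 1.90 + -2.65*i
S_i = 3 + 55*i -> [3, 58, 113, 168, 223]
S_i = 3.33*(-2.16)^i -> [3.33, -7.19, 15.54, -33.56, 72.49]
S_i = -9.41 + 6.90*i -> [-9.41, -2.51, 4.39, 11.29, 18.19]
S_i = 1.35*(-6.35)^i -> [1.35, -8.57, 54.44, -345.66, 2194.97]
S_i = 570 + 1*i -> [570, 571, 572, 573, 574]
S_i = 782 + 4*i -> [782, 786, 790, 794, 798]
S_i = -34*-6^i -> [-34, 204, -1224, 7344, -44064]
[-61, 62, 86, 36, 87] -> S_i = Random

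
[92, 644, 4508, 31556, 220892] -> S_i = 92*7^i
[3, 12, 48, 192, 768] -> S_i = 3*4^i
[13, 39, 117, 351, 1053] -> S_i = 13*3^i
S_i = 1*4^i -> [1, 4, 16, 64, 256]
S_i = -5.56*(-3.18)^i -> [-5.56, 17.68, -56.22, 178.8, -568.57]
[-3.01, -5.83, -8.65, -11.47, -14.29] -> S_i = -3.01 + -2.82*i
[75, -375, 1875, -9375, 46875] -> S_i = 75*-5^i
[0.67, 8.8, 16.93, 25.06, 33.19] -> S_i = 0.67 + 8.13*i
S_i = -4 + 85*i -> [-4, 81, 166, 251, 336]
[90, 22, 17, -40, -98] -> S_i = Random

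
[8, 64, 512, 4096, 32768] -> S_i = 8*8^i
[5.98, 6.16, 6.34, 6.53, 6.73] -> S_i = 5.98*1.03^i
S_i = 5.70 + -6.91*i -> [5.7, -1.21, -8.12, -15.03, -21.94]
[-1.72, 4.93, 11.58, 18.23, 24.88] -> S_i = -1.72 + 6.65*i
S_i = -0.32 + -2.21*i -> [-0.32, -2.53, -4.74, -6.95, -9.16]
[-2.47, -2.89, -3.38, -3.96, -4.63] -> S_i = -2.47*1.17^i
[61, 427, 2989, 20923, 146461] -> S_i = 61*7^i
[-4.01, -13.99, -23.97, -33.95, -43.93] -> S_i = -4.01 + -9.98*i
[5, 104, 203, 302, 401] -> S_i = 5 + 99*i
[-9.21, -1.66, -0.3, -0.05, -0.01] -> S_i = -9.21*0.18^i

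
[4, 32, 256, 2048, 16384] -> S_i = 4*8^i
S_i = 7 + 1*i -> [7, 8, 9, 10, 11]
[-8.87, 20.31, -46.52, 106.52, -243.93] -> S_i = -8.87*(-2.29)^i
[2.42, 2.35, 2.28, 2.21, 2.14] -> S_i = 2.42*0.97^i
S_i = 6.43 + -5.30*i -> [6.43, 1.13, -4.17, -9.47, -14.77]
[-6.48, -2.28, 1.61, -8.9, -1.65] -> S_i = Random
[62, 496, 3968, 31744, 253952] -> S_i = 62*8^i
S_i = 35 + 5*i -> [35, 40, 45, 50, 55]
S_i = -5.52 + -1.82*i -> [-5.52, -7.34, -9.16, -10.98, -12.8]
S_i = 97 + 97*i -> [97, 194, 291, 388, 485]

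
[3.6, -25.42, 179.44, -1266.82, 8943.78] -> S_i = 3.60*(-7.06)^i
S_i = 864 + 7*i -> [864, 871, 878, 885, 892]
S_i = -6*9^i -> [-6, -54, -486, -4374, -39366]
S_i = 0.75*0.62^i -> [0.75, 0.46, 0.29, 0.18, 0.11]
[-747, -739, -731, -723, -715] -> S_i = -747 + 8*i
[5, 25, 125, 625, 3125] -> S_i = 5*5^i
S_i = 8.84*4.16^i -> [8.84, 36.77, 152.98, 636.4, 2647.44]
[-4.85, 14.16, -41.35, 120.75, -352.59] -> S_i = -4.85*(-2.92)^i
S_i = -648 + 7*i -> [-648, -641, -634, -627, -620]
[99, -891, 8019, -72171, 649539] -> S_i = 99*-9^i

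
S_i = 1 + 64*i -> [1, 65, 129, 193, 257]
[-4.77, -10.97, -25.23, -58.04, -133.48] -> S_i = -4.77*2.30^i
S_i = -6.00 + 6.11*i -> [-6.0, 0.11, 6.22, 12.33, 18.44]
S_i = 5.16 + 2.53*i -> [5.16, 7.69, 10.22, 12.75, 15.28]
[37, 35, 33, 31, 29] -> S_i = 37 + -2*i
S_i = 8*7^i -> [8, 56, 392, 2744, 19208]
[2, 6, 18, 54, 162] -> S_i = 2*3^i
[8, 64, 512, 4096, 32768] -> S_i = 8*8^i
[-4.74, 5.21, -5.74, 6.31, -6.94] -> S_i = -4.74*(-1.10)^i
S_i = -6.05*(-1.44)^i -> [-6.05, 8.71, -12.55, 18.07, -26.01]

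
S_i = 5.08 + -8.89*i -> [5.08, -3.81, -12.7, -21.59, -30.48]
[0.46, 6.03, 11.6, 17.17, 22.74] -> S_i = 0.46 + 5.57*i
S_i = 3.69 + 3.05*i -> [3.69, 6.74, 9.79, 12.84, 15.89]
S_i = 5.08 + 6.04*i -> [5.08, 11.12, 17.16, 23.2, 29.24]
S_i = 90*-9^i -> [90, -810, 7290, -65610, 590490]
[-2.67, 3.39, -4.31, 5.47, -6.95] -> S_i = -2.67*(-1.27)^i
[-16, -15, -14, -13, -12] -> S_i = -16 + 1*i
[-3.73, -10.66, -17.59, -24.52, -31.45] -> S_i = -3.73 + -6.93*i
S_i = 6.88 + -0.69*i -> [6.88, 6.19, 5.5, 4.81, 4.12]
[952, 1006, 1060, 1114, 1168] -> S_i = 952 + 54*i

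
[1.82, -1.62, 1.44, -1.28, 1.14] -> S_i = 1.82*(-0.89)^i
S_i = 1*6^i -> [1, 6, 36, 216, 1296]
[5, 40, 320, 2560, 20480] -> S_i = 5*8^i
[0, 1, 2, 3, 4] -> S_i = 0 + 1*i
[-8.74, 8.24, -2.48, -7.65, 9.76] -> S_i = Random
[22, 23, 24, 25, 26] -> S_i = 22 + 1*i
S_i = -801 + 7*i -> [-801, -794, -787, -780, -773]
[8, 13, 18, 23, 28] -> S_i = 8 + 5*i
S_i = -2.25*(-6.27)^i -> [-2.25, 14.11, -88.45, 554.61, -3477.38]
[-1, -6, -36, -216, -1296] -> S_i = -1*6^i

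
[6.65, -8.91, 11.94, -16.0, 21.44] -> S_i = 6.65*(-1.34)^i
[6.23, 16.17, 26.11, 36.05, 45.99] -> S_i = 6.23 + 9.94*i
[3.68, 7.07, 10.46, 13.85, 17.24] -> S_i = 3.68 + 3.39*i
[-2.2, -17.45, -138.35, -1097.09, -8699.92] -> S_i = -2.20*7.93^i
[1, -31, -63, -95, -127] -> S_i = 1 + -32*i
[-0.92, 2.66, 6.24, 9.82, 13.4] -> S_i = -0.92 + 3.58*i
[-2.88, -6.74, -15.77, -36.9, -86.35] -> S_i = -2.88*2.34^i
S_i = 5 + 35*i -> [5, 40, 75, 110, 145]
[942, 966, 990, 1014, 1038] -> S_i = 942 + 24*i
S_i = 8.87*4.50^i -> [8.87, 39.92, 179.62, 808.28, 3637.25]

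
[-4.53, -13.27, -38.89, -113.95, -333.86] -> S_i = -4.53*2.93^i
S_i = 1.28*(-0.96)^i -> [1.28, -1.23, 1.18, -1.13, 1.09]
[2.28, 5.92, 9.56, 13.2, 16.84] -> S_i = 2.28 + 3.64*i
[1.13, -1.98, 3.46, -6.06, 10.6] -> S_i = 1.13*(-1.75)^i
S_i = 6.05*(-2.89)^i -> [6.05, -17.48, 50.53, -146.03, 422.03]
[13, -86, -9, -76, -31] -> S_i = Random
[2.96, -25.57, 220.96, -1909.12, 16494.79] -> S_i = 2.96*(-8.64)^i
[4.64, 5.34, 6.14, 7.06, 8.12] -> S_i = 4.64*1.15^i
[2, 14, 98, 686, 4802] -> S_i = 2*7^i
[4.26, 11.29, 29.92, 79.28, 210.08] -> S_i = 4.26*2.65^i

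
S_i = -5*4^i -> [-5, -20, -80, -320, -1280]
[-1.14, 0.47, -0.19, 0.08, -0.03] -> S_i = -1.14*(-0.41)^i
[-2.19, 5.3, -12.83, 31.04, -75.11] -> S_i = -2.19*(-2.42)^i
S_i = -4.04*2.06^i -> [-4.04, -8.32, -17.14, -35.32, -72.75]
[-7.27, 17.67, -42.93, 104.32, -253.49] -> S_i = -7.27*(-2.43)^i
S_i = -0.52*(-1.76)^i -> [-0.52, 0.92, -1.61, 2.83, -4.99]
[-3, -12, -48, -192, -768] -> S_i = -3*4^i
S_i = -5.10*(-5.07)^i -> [-5.1, 25.86, -131.09, 664.65, -3369.78]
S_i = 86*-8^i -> [86, -688, 5504, -44032, 352256]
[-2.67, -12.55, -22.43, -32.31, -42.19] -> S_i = -2.67 + -9.88*i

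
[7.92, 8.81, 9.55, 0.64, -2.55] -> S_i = Random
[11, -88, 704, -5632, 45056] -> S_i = 11*-8^i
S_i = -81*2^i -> [-81, -162, -324, -648, -1296]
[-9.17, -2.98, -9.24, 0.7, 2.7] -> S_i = Random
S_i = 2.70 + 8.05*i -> [2.7, 10.75, 18.8, 26.85, 34.9]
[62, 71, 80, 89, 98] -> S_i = 62 + 9*i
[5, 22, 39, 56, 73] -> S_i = 5 + 17*i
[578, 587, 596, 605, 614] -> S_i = 578 + 9*i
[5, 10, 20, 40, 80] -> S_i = 5*2^i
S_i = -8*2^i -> [-8, -16, -32, -64, -128]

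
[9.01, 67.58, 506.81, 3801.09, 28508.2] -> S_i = 9.01*7.50^i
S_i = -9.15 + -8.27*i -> [-9.15, -17.42, -25.69, -33.96, -42.23]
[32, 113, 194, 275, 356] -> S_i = 32 + 81*i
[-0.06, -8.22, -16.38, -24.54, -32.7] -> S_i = -0.06 + -8.16*i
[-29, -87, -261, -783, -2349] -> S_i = -29*3^i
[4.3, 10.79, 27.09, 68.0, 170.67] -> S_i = 4.30*2.51^i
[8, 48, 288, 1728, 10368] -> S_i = 8*6^i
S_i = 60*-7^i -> [60, -420, 2940, -20580, 144060]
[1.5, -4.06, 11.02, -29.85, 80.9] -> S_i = 1.50*(-2.71)^i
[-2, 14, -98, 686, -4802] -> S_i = -2*-7^i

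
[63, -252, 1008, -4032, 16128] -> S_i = 63*-4^i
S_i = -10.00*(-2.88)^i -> [-10.0, 28.8, -82.94, 238.88, -687.97]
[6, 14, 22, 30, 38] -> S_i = 6 + 8*i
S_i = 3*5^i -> [3, 15, 75, 375, 1875]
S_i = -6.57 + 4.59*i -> [-6.57, -1.98, 2.61, 7.2, 11.79]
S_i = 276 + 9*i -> [276, 285, 294, 303, 312]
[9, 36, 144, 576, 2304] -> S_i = 9*4^i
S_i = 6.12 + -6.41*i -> [6.12, -0.29, -6.7, -13.11, -19.52]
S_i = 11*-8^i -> [11, -88, 704, -5632, 45056]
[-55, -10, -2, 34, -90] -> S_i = Random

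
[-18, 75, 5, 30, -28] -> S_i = Random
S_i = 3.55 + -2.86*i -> [3.55, 0.69, -2.17, -5.03, -7.89]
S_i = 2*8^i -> [2, 16, 128, 1024, 8192]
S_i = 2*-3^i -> [2, -6, 18, -54, 162]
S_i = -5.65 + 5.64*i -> [-5.65, -0.01, 5.63, 11.27, 16.91]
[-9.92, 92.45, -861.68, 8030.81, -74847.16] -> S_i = -9.92*(-9.32)^i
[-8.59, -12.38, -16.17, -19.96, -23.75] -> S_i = -8.59 + -3.79*i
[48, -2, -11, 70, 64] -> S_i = Random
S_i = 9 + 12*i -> [9, 21, 33, 45, 57]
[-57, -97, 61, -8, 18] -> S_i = Random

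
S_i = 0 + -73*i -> [0, -73, -146, -219, -292]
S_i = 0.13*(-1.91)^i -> [0.13, -0.25, 0.47, -0.91, 1.73]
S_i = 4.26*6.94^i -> [4.26, 29.56, 205.18, 1423.93, 9882.06]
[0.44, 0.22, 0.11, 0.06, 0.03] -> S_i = 0.44*0.51^i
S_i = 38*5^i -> [38, 190, 950, 4750, 23750]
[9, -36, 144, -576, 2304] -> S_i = 9*-4^i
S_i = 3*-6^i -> [3, -18, 108, -648, 3888]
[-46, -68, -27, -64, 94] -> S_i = Random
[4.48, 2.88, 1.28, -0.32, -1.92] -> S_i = 4.48 + -1.60*i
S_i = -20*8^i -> [-20, -160, -1280, -10240, -81920]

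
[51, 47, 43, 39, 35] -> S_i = 51 + -4*i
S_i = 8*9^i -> [8, 72, 648, 5832, 52488]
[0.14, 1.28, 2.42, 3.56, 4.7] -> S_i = 0.14 + 1.14*i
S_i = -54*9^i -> [-54, -486, -4374, -39366, -354294]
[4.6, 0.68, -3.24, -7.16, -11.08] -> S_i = 4.60 + -3.92*i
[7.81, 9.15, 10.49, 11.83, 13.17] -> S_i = 7.81 + 1.34*i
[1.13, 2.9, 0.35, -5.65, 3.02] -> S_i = Random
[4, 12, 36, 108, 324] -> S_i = 4*3^i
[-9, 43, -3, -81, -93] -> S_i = Random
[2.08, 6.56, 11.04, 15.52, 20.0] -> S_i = 2.08 + 4.48*i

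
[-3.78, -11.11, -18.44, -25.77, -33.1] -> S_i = -3.78 + -7.33*i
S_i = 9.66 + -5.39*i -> [9.66, 4.27, -1.12, -6.51, -11.9]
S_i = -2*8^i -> [-2, -16, -128, -1024, -8192]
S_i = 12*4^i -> [12, 48, 192, 768, 3072]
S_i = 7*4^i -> [7, 28, 112, 448, 1792]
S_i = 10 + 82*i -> [10, 92, 174, 256, 338]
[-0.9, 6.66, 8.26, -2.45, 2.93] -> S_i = Random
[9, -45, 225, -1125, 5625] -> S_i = 9*-5^i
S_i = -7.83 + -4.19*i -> [-7.83, -12.02, -16.21, -20.4, -24.59]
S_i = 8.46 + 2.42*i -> [8.46, 10.88, 13.3, 15.72, 18.14]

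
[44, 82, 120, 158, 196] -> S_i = 44 + 38*i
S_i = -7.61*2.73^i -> [-7.61, -20.78, -56.72, -154.84, -422.7]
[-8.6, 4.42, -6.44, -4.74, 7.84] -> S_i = Random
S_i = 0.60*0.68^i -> [0.6, 0.41, 0.28, 0.19, 0.13]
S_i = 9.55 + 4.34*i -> [9.55, 13.89, 18.23, 22.57, 26.91]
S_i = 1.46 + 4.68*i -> [1.46, 6.14, 10.82, 15.5, 20.18]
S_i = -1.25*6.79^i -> [-1.25, -8.49, -57.63, -391.31, -2656.99]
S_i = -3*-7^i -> [-3, 21, -147, 1029, -7203]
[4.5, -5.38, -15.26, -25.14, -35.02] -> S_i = 4.50 + -9.88*i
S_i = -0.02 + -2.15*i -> [-0.02, -2.17, -4.32, -6.47, -8.62]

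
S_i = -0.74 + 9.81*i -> [-0.74, 9.07, 18.88, 28.69, 38.5]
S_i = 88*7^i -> [88, 616, 4312, 30184, 211288]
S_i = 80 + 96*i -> [80, 176, 272, 368, 464]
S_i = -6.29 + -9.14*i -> [-6.29, -15.43, -24.57, -33.71, -42.85]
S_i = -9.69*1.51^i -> [-9.69, -14.63, -22.09, -33.36, -50.38]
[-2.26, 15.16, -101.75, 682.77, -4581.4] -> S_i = -2.26*(-6.71)^i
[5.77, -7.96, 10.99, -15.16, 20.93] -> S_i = 5.77*(-1.38)^i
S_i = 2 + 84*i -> [2, 86, 170, 254, 338]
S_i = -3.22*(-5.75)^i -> [-3.22, 18.52, -106.46, 612.15, -3519.88]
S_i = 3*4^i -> [3, 12, 48, 192, 768]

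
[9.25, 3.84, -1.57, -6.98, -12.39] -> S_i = 9.25 + -5.41*i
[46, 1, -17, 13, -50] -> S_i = Random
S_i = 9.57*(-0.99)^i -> [9.57, -9.47, 9.38, -9.29, 9.19]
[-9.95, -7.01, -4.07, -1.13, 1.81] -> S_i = -9.95 + 2.94*i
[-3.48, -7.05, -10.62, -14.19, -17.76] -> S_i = -3.48 + -3.57*i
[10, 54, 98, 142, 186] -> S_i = 10 + 44*i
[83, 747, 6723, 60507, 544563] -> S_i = 83*9^i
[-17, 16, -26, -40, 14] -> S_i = Random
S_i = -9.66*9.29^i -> [-9.66, -89.74, -833.7, -7745.05, -71951.52]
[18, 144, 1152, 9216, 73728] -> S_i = 18*8^i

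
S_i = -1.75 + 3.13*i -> [-1.75, 1.38, 4.51, 7.64, 10.77]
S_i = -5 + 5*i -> [-5, 0, 5, 10, 15]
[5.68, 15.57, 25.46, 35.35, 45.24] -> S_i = 5.68 + 9.89*i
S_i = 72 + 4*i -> [72, 76, 80, 84, 88]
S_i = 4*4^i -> [4, 16, 64, 256, 1024]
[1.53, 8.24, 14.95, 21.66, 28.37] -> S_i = 1.53 + 6.71*i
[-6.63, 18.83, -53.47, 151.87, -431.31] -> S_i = -6.63*(-2.84)^i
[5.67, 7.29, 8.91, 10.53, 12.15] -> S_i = 5.67 + 1.62*i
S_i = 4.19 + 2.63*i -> [4.19, 6.82, 9.45, 12.08, 14.71]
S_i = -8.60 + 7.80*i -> [-8.6, -0.8, 7.0, 14.8, 22.6]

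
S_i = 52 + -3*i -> [52, 49, 46, 43, 40]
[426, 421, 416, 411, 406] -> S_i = 426 + -5*i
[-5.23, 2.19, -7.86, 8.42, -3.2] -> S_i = Random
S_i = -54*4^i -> [-54, -216, -864, -3456, -13824]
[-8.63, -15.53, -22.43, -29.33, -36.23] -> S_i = -8.63 + -6.90*i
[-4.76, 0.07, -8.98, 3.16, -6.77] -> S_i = Random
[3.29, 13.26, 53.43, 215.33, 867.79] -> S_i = 3.29*4.03^i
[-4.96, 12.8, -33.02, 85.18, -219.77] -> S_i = -4.96*(-2.58)^i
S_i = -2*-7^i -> [-2, 14, -98, 686, -4802]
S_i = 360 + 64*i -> [360, 424, 488, 552, 616]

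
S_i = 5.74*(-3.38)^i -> [5.74, -19.4, 65.58, -221.65, 749.17]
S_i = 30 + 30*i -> [30, 60, 90, 120, 150]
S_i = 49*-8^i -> [49, -392, 3136, -25088, 200704]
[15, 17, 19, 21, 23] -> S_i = 15 + 2*i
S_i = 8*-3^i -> [8, -24, 72, -216, 648]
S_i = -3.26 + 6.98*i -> [-3.26, 3.72, 10.7, 17.68, 24.66]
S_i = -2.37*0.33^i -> [-2.37, -0.78, -0.26, -0.09, -0.03]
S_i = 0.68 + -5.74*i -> [0.68, -5.06, -10.8, -16.54, -22.28]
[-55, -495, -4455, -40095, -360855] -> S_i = -55*9^i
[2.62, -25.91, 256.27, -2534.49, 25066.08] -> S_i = 2.62*(-9.89)^i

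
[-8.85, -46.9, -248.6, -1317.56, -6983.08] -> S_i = -8.85*5.30^i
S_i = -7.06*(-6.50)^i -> [-7.06, 45.89, -298.28, 1938.85, -12602.54]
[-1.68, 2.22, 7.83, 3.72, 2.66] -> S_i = Random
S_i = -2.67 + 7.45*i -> [-2.67, 4.78, 12.23, 19.68, 27.13]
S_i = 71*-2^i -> [71, -142, 284, -568, 1136]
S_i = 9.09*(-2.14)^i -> [9.09, -19.45, 41.63, -89.09, 190.64]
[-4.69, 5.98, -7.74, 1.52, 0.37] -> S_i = Random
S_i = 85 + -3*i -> [85, 82, 79, 76, 73]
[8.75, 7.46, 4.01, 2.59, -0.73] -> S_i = Random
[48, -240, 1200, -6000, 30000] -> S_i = 48*-5^i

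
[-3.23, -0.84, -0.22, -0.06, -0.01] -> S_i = -3.23*0.26^i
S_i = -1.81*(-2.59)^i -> [-1.81, 4.69, -12.14, 31.45, -81.45]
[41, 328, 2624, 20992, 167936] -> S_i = 41*8^i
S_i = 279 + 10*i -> [279, 289, 299, 309, 319]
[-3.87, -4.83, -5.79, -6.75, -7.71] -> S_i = -3.87 + -0.96*i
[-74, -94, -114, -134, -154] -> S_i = -74 + -20*i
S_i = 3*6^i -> [3, 18, 108, 648, 3888]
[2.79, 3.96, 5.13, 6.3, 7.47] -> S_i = 2.79 + 1.17*i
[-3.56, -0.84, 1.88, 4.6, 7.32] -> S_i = -3.56 + 2.72*i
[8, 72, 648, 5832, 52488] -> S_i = 8*9^i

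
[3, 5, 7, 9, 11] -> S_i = 3 + 2*i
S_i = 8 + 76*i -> [8, 84, 160, 236, 312]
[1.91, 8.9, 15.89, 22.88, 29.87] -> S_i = 1.91 + 6.99*i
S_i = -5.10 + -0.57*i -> [-5.1, -5.67, -6.24, -6.81, -7.38]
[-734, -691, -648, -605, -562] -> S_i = -734 + 43*i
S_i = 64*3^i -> [64, 192, 576, 1728, 5184]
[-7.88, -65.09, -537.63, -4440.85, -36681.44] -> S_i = -7.88*8.26^i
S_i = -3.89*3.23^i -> [-3.89, -12.56, -40.58, -131.09, -423.41]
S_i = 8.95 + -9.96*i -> [8.95, -1.01, -10.97, -20.93, -30.89]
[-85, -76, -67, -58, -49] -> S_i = -85 + 9*i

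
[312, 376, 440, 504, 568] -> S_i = 312 + 64*i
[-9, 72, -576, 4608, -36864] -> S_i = -9*-8^i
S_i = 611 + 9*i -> [611, 620, 629, 638, 647]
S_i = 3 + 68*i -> [3, 71, 139, 207, 275]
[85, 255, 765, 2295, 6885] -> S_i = 85*3^i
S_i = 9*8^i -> [9, 72, 576, 4608, 36864]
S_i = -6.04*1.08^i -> [-6.04, -6.52, -7.05, -7.61, -8.22]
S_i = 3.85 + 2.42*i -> [3.85, 6.27, 8.69, 11.11, 13.53]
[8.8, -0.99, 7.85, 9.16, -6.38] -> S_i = Random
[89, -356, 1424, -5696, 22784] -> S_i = 89*-4^i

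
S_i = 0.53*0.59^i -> [0.53, 0.31, 0.18, 0.11, 0.06]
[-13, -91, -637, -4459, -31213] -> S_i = -13*7^i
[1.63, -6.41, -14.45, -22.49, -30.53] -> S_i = 1.63 + -8.04*i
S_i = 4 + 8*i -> [4, 12, 20, 28, 36]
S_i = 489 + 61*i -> [489, 550, 611, 672, 733]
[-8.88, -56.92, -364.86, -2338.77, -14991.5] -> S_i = -8.88*6.41^i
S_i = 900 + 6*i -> [900, 906, 912, 918, 924]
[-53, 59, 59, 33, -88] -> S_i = Random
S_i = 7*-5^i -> [7, -35, 175, -875, 4375]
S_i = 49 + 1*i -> [49, 50, 51, 52, 53]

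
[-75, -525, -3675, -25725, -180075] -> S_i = -75*7^i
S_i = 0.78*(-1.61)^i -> [0.78, -1.26, 2.02, -3.26, 5.24]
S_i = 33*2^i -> [33, 66, 132, 264, 528]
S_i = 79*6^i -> [79, 474, 2844, 17064, 102384]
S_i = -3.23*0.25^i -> [-3.23, -0.81, -0.2, -0.05, -0.01]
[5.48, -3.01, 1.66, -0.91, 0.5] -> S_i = 5.48*(-0.55)^i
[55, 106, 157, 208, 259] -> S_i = 55 + 51*i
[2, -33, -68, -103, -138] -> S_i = 2 + -35*i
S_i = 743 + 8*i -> [743, 751, 759, 767, 775]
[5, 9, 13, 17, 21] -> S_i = 5 + 4*i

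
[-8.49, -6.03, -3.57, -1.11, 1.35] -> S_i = -8.49 + 2.46*i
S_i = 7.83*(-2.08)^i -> [7.83, -16.29, 33.88, -70.46, 146.56]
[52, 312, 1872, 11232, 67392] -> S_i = 52*6^i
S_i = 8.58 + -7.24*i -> [8.58, 1.34, -5.9, -13.14, -20.38]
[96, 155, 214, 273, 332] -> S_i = 96 + 59*i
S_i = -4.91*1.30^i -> [-4.91, -6.38, -8.3, -10.79, -14.02]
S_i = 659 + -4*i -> [659, 655, 651, 647, 643]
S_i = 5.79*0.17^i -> [5.79, 0.98, 0.17, 0.03, 0.0]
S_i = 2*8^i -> [2, 16, 128, 1024, 8192]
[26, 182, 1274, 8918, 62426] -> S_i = 26*7^i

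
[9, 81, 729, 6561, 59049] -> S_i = 9*9^i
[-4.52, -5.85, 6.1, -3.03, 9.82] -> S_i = Random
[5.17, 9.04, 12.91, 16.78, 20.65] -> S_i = 5.17 + 3.87*i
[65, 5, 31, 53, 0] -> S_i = Random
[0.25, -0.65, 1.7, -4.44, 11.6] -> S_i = 0.25*(-2.61)^i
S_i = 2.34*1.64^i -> [2.34, 3.84, 6.29, 10.32, 16.93]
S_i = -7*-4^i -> [-7, 28, -112, 448, -1792]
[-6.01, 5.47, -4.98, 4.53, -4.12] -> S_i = -6.01*(-0.91)^i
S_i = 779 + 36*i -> [779, 815, 851, 887, 923]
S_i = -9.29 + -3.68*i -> [-9.29, -12.97, -16.65, -20.33, -24.01]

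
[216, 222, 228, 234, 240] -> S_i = 216 + 6*i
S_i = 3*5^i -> [3, 15, 75, 375, 1875]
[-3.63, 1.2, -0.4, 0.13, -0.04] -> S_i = -3.63*(-0.33)^i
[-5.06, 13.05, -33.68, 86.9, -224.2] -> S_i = -5.06*(-2.58)^i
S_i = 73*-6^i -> [73, -438, 2628, -15768, 94608]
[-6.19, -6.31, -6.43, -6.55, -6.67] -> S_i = -6.19 + -0.12*i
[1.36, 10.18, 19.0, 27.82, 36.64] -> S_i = 1.36 + 8.82*i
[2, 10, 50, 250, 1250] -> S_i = 2*5^i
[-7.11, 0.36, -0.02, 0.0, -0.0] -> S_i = -7.11*(-0.05)^i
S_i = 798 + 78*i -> [798, 876, 954, 1032, 1110]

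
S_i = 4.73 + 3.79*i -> [4.73, 8.52, 12.31, 16.1, 19.89]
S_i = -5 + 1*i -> [-5, -4, -3, -2, -1]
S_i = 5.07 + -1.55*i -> [5.07, 3.52, 1.97, 0.42, -1.13]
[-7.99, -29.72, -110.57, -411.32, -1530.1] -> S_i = -7.99*3.72^i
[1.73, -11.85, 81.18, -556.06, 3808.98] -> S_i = 1.73*(-6.85)^i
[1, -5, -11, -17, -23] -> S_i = 1 + -6*i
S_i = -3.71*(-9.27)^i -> [-3.71, 34.39, -318.81, 2955.38, -27396.36]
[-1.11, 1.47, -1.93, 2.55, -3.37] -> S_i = -1.11*(-1.32)^i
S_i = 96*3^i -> [96, 288, 864, 2592, 7776]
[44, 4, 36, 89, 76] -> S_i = Random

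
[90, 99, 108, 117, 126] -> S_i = 90 + 9*i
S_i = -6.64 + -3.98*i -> [-6.64, -10.62, -14.6, -18.58, -22.56]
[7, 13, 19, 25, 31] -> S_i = 7 + 6*i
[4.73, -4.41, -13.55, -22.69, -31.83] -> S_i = 4.73 + -9.14*i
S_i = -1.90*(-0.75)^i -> [-1.9, 1.42, -1.07, 0.8, -0.6]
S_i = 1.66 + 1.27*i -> [1.66, 2.93, 4.2, 5.47, 6.74]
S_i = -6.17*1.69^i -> [-6.17, -10.43, -17.62, -29.78, -50.33]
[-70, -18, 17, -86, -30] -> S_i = Random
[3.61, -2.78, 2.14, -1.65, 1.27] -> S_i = 3.61*(-0.77)^i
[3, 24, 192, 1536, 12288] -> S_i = 3*8^i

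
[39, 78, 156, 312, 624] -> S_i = 39*2^i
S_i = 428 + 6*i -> [428, 434, 440, 446, 452]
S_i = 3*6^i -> [3, 18, 108, 648, 3888]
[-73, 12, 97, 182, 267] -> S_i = -73 + 85*i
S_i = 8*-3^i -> [8, -24, 72, -216, 648]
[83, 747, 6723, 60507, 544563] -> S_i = 83*9^i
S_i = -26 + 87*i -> [-26, 61, 148, 235, 322]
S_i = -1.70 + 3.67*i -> [-1.7, 1.97, 5.64, 9.31, 12.98]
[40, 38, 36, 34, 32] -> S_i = 40 + -2*i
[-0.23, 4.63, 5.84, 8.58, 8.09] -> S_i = Random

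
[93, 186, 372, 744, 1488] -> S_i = 93*2^i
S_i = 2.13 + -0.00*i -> [2.13, 2.13, 2.13, 2.13, 2.13]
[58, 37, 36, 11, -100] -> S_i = Random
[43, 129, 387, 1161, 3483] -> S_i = 43*3^i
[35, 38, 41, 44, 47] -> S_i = 35 + 3*i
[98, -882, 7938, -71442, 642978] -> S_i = 98*-9^i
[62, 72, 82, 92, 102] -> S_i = 62 + 10*i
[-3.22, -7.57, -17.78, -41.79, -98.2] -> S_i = -3.22*2.35^i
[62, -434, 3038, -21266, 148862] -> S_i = 62*-7^i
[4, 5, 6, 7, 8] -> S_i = 4 + 1*i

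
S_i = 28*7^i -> [28, 196, 1372, 9604, 67228]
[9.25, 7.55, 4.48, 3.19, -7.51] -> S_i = Random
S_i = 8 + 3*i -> [8, 11, 14, 17, 20]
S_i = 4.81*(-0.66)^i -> [4.81, -3.17, 2.1, -1.38, 0.91]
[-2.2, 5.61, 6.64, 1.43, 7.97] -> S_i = Random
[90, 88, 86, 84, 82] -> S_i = 90 + -2*i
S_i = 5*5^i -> [5, 25, 125, 625, 3125]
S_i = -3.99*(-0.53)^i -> [-3.99, 2.11, -1.12, 0.59, -0.31]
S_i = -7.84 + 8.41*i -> [-7.84, 0.57, 8.98, 17.39, 25.8]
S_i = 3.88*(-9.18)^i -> [3.88, -35.62, 326.98, -3001.65, 27555.13]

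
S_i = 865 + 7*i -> [865, 872, 879, 886, 893]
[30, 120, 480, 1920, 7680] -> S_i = 30*4^i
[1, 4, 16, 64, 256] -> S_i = 1*4^i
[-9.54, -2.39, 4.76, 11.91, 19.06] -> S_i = -9.54 + 7.15*i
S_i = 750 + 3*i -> [750, 753, 756, 759, 762]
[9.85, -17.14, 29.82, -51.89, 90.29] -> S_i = 9.85*(-1.74)^i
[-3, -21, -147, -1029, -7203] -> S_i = -3*7^i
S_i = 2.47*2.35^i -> [2.47, 5.8, 13.64, 32.06, 75.33]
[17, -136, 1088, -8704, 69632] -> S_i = 17*-8^i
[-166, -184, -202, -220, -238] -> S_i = -166 + -18*i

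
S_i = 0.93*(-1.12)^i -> [0.93, -1.04, 1.17, -1.31, 1.46]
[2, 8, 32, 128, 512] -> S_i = 2*4^i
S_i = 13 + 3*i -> [13, 16, 19, 22, 25]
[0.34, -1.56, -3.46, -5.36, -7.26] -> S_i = 0.34 + -1.90*i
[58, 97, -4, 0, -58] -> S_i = Random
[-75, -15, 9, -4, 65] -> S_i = Random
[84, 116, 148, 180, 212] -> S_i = 84 + 32*i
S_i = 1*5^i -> [1, 5, 25, 125, 625]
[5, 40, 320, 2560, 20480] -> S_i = 5*8^i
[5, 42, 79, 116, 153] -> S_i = 5 + 37*i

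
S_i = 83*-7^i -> [83, -581, 4067, -28469, 199283]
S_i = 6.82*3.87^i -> [6.82, 26.39, 102.14, 395.29, 1529.78]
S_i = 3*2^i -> [3, 6, 12, 24, 48]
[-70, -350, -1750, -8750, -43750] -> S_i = -70*5^i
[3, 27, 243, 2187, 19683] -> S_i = 3*9^i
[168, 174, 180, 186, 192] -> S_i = 168 + 6*i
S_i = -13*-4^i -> [-13, 52, -208, 832, -3328]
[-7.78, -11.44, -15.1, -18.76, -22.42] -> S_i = -7.78 + -3.66*i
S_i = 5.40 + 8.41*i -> [5.4, 13.81, 22.22, 30.63, 39.04]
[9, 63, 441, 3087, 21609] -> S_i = 9*7^i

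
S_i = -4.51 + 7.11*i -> [-4.51, 2.6, 9.71, 16.82, 23.93]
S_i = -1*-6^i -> [-1, 6, -36, 216, -1296]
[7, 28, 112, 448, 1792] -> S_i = 7*4^i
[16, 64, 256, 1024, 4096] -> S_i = 16*4^i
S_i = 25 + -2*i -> [25, 23, 21, 19, 17]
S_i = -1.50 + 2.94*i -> [-1.5, 1.44, 4.38, 7.32, 10.26]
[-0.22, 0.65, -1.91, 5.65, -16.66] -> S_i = -0.22*(-2.95)^i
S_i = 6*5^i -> [6, 30, 150, 750, 3750]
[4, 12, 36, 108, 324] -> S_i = 4*3^i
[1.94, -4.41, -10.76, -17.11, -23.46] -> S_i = 1.94 + -6.35*i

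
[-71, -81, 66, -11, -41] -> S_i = Random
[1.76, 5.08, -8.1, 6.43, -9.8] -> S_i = Random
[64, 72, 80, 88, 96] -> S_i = 64 + 8*i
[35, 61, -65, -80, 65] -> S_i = Random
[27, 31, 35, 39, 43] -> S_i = 27 + 4*i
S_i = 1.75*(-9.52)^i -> [1.75, -16.66, 158.6, -1509.9, 14374.27]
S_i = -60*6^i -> [-60, -360, -2160, -12960, -77760]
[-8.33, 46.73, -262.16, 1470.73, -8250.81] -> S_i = -8.33*(-5.61)^i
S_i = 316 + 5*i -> [316, 321, 326, 331, 336]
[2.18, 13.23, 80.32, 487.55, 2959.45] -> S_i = 2.18*6.07^i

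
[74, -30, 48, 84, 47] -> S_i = Random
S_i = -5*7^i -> [-5, -35, -245, -1715, -12005]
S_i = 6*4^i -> [6, 24, 96, 384, 1536]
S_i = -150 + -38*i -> [-150, -188, -226, -264, -302]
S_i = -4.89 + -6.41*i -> [-4.89, -11.3, -17.71, -24.12, -30.53]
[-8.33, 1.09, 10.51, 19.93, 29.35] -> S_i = -8.33 + 9.42*i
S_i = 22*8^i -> [22, 176, 1408, 11264, 90112]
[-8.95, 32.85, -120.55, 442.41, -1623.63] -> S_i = -8.95*(-3.67)^i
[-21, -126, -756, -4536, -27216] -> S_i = -21*6^i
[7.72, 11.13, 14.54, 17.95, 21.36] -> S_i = 7.72 + 3.41*i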